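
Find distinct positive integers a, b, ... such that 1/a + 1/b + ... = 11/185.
1/17 + 1/1573 + 1/4947085

Greedy algorithm:
11/185: ceiling(185/11) = 17, use 1/17
2/3145: ceiling(3145/2) = 1573, use 1/1573
1/4947085: ceiling(4947085/1) = 4947085, use 1/4947085
Result: 11/185 = 1/17 + 1/1573 + 1/4947085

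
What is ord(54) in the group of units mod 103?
102

103 is prime, so ord(54) divides φ(103) = 102.
Divisors of 102: 1, 2, 3, 6, 17, 34, 51, 102.
Repeated squaring: 54^1 ≡ 54, 54^2 ≡ 32, 54^4 ≡ 97, 54^8 ≡ 36, 54^16 ≡ 60, 54^32 ≡ 98, 54^64 ≡ 25 (mod 103).
Test 54^d mod 103 for each divisor d in increasing order:
54^1 ≡ 54
54^2 ≡ 32
54^3 = 54^2·54^1 ≡ 80
54^6 = 54^4·54^2 ≡ 14
54^17 = 54^16·54^1 ≡ 47
54^34 = 54^32·54^2 ≡ 46
54^51 = 54^32·54^16·54^2·54^1 ≡ 102
54^102 = 54^64·54^32·54^4·54^2 ≡ 1  ← first divisor giving 1
The order is 102.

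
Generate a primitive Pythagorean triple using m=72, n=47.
(2975, 6768, 7393)

Euclid's formula: a = m² - n², b = 2mn, c = m² + n²
m = 72, n = 47
a = 72² - 47² = 5184 - 2209 = 2975
b = 2 × 72 × 47 = 6768
c = 72² + 47² = 5184 + 2209 = 7393
Verification: 2975² + 6768² = 8850625 + 45805824 = 54656449 = 7393² ✓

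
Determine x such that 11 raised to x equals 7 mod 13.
5

Baby-step giant-step with step n = ⌈√13⌉ = 4.
Baby steps 11^j mod 13 (j:value) for j=0..3: 0:1, 1:11, 2:4, 3:5.
Giant-step multiplier: 11^(-4) ≡ 11^(12-4) = 11^8 ≡ 9 (mod 13).
Giant steps γ_i = 7·9^i mod 13: γ_0=7, γ_1=11 (in table at j=1).
x = i·n + j = 1·4 + 1 = 5.
Check: 11^5 ≡ 7 (mod 13).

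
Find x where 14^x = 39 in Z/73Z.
49

Baby-step giant-step with step n = ⌈√73⌉ = 9.
Baby steps 14^j mod 73 (j:value) for j=0..8: 0:1, 1:14, 2:50, 3:43, 4:18, 5:33, 6:24, 7:44, 8:32.
Giant-step multiplier: 14^(-9) ≡ 14^(72-9) = 14^63 ≡ 22 (mod 73).
Giant steps γ_i = 39·22^i mod 73: γ_0=39, γ_1=55, γ_2=42, γ_3=48, γ_4=34, γ_5=18 (in table at j=4).
x = i·n + j = 5·9 + 4 = 49.
Check: 14^49 ≡ 39 (mod 73).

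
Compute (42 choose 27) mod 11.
4

Using Lucas' theorem:
Write n=42 and k=27 in base 11:
n in base 11: [3, 9]
k in base 11: [2, 5]
C(42,27) mod 11 = ∏ C(n_i, k_i) mod 11
Digit binomials (mod 11): C(3,2) = 3; C(9,5) = 126 ≡ 5
Product: 3 × 5 = 15 ≡ 4 (mod 11)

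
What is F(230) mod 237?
155

Matrix identity: Q^n = [[F_(n+1), F_n], [F_n, F_(n-1)]] with Q = [[1,1],[1,0]].
n = 230 = 11100110₂. Square-and-multiply, entries mod 237:
Q^1 = [[1,1],[1,0]]
Q^3 = (Q^1)²·Q = [[3,2],[2,1]]
Q^7 = (Q^3)²·Q = [[21,13],[13,8]]
Q^14 = (Q^7)² = [[136,140],[140,233]]
Q^28 = (Q^14)² = [[176,231],[231,182]]
Q^57 = (Q^28)²·Q = [[187,202],[202,222]]
Q^115 = (Q^57)²·Q = [[75,170],[170,142]]
Q^230 = (Q^115)² = [[160,155],[155,5]]
F_230 mod 237 = Q^230[0][1] = 155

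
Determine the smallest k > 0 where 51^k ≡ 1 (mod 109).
108

109 is prime, so ord(51) divides φ(109) = 108.
Divisors of 108: 1, 2, 3, 4, 6, 9, 12, 18, 27, 36, 54, 108.
Repeated squaring: 51^1 ≡ 51, 51^2 ≡ 94, 51^4 ≡ 7, 51^8 ≡ 49, 51^16 ≡ 3, 51^32 ≡ 9, 51^64 ≡ 81 (mod 109).
Test 51^d mod 109 for each divisor d in increasing order:
51^1 ≡ 51
51^2 ≡ 94
51^3 = 51^2·51^1 ≡ 107
51^4 ≡ 7
51^6 = 51^4·51^2 ≡ 4
51^9 = 51^8·51^1 ≡ 101
51^12 = 51^8·51^4 ≡ 16
51^18 = 51^16·51^2 ≡ 64
51^27 = 51^16·51^8·51^2·51^1 ≡ 33
51^36 = 51^32·51^4 ≡ 63
51^54 = 51^32·51^16·51^4·51^2 ≡ 108
51^108 = 51^64·51^32·51^8·51^4 ≡ 1  ← first divisor giving 1
The order is 108.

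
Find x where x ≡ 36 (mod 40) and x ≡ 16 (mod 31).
636

Using Chinese Remainder Theorem:
M = 40 × 31 = 1240
M1 = 31, M2 = 40
y1 = 31^(-1) mod 40 = 31
y2 = 40^(-1) mod 31 = 7
x = (36×31×31 + 16×40×7) mod 1240 = 636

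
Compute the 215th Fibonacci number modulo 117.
73

Matrix identity: Q^n = [[F_(n+1), F_n], [F_n, F_(n-1)]] with Q = [[1,1],[1,0]].
n = 215 = 11010111₂. Square-and-multiply, entries mod 117:
Q^1 = [[1,1],[1,0]]
Q^3 = (Q^1)²·Q = [[3,2],[2,1]]
Q^6 = (Q^3)² = [[13,8],[8,5]]
Q^13 = (Q^6)²·Q = [[26,116],[116,27]]
Q^26 = (Q^13)² = [[92,64],[64,28]]
Q^53 = (Q^26)²·Q = [[116,41],[41,75]]
Q^107 = (Q^53)²·Q = [[36,44],[44,109]]
Q^215 = (Q^107)²·Q = [[18,73],[73,62]]
F_215 mod 117 = Q^215[0][1] = 73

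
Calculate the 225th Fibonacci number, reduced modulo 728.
274

Matrix identity: Q^n = [[F_(n+1), F_n], [F_n, F_(n-1)]] with Q = [[1,1],[1,0]].
n = 225 = 11100001₂. Square-and-multiply, entries mod 728:
Q^1 = [[1,1],[1,0]]
Q^3 = (Q^1)²·Q = [[3,2],[2,1]]
Q^7 = (Q^3)²·Q = [[21,13],[13,8]]
Q^14 = (Q^7)² = [[610,377],[377,233]]
Q^28 = (Q^14)² = [[261,403],[403,586]]
Q^56 = (Q^28)² = [[482,637],[637,573]]
Q^112 = (Q^56)² = [[365,91],[91,274]]
Q^225 = (Q^112)²·Q = [[183,274],[274,637]]
F_225 mod 728 = Q^225[0][1] = 274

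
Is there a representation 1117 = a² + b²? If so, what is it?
21² + 26² (a=21, b=26)

Factorization: 1117 = 1117
By Fermat: n is sum of two squares iff every prime p ≡ 3 (mod 4) appears to even power.
All primes ≡ 3 (mod 4) appear to even power.
Search a = 0, 1, 2, … for 1117 - a² a perfect square: first hit at a = 21: 1117 - 441 = 676 = 26².
1117 = 21² + 26² = 441 + 676 ✓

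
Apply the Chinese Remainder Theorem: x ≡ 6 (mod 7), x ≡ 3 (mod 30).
153

Using Chinese Remainder Theorem:
M = 7 × 30 = 210
M1 = 30, M2 = 7
y1 = 30^(-1) mod 7 = 4
y2 = 7^(-1) mod 30 = 13
x = (6×30×4 + 3×7×13) mod 210 = 153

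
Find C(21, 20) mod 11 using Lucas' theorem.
10

Using Lucas' theorem:
Write n=21 and k=20 in base 11:
n in base 11: [1, 10]
k in base 11: [1, 9]
C(21,20) mod 11 = ∏ C(n_i, k_i) mod 11
Digit binomials (mod 11): C(1,1) = 1; C(10,9) = 10
Product: 1 × 10 = 10 ≡ 10 (mod 11)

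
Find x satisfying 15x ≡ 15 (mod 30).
x ≡ 1 (mod 2)

gcd(15, 30) = 15, which divides 15, so solutions exist.
Divide through by 15: x ≡ 1 (mod 2).
The coefficient of x is now 1, so x ≡ 1 (mod 2).
Check: 15 × 1 = 15 ≡ 15 (mod 30).
x ≡ 1 (mod 2), giving 15 solutions mod 30.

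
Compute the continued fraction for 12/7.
[1; 1, 2, 2]

Euclidean algorithm steps:
12 = 1 × 7 + 5
7 = 1 × 5 + 2
5 = 2 × 2 + 1
2 = 2 × 1 + 0
Continued fraction: [1; 1, 2, 2]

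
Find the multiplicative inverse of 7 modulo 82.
47

gcd(7, 82) = 1, so the inverse exists.
Extended Euclidean algorithm on (82, 7):
82 = 11 × 7 + 5  ⟹  5 = (1)·82 + (-11)·7
7 = 1 × 5 + 2  ⟹  2 = (-1)·82 + (12)·7
5 = 2 × 2 + 1  ⟹  1 = (3)·82 + (-35)·7
So (-35)·7 ≡ 1 (mod 82), i.e. 7^(-1) ≡ -35 ≡ 47 (mod 82).
Check: 7 × 47 = 329 ≡ 1 (mod 82)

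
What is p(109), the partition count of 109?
541946240

p(n) counts ways to write n as a sum of positive integers (order ignored).
Euler's pentagonal recurrence: p(k) = p(k-1) + p(k-2) - p(k-5) - p(k-7) + p(k-12) + p(k-15) - ... (offsets j(3j∓1)/2, signs ++--, p(0)=1, p(<0)=0).
DP table for k = 0..108: p(0)=1, p(1)=1, p(2)=2, p(3)=3, p(4)=5, p(5)=7, p(6)=11, p(7)=15, p(8)=22, p(9)=30, p(10)=42, p(11)=56, p(12)=77, p(13)=101, p(14)=135, p(15)=176, p(16)=231, p(17)=297, p(18)=385, p(19)=490, p(20)=627, p(21)=792, p(22)=1002, p(23)=1255, p(24)=1575, p(25)=1958, p(26)=2436, p(27)=3010, p(28)=3718, p(29)=4565, p(30)=5604, p(31)=6842, p(32)=8349, p(33)=10143, p(34)=12310, p(35)=14883, p(36)=17977, p(37)=21637, p(38)=26015, p(39)=31185, p(40)=37338, p(41)=44583, p(42)=53174, p(43)=63261, p(44)=75175, p(45)=89134, p(46)=105558, p(47)=124754, p(48)=147273, p(49)=173525, p(50)=204226, p(51)=239943, p(52)=281589, p(53)=329931, p(54)=386155, p(55)=451276, p(56)=526823, p(57)=614154, p(58)=715220, p(59)=831820, p(60)=966467, p(61)=1121505, p(62)=1300156, p(63)=1505499, p(64)=1741630, p(65)=2012558, p(66)=2323520, p(67)=2679689, p(68)=3087735, p(69)=3554345, p(70)=4087968, p(71)=4697205, p(72)=5392783, p(73)=6185689, p(74)=7089500, p(75)=8118264, p(76)=9289091, p(77)=10619863, p(78)=12132164, p(79)=13848650, p(80)=15796476, p(81)=18004327, p(82)=20506255, p(83)=23338469, p(84)=26543660, p(85)=30167357, p(86)=34262962, p(87)=38887673, p(88)=44108109, p(89)=49995925, p(90)=56634173, p(91)=64112359, p(92)=72533807, p(93)=82010177, p(94)=92669720, p(95)=104651419, p(96)=118114304, p(97)=133230930, p(98)=150198136, p(99)=169229875, p(100)=190569292, p(101)=214481126, p(102)=241265379, p(103)=271248950, p(104)=304801365, p(105)=342325709, p(106)=384276336, p(107)=431149389, p(108)=483502844.
Final step: p(109) = p(108) + p(107) - p(104) - p(102) + p(97) + p(94) - p(87) - p(83) + p(74) + p(69) - p(58) - p(52) + p(39) + p(32) - p(17) - p(9)
= 483502844 + 431149389 - 304801365 - 241265379 + 133230930 + 92669720 - 38887673 - 23338469 + 7089500 + 3554345 - 715220 - 281589 + 31185 + 8349 - 297 - 30
= 541946240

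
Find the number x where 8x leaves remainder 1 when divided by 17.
15

gcd(8, 17) = 1, so the inverse exists.
Extended Euclidean algorithm on (17, 8):
17 = 2 × 8 + 1  ⟹  1 = (1)·17 + (-2)·8
So (-2)·8 ≡ 1 (mod 17), i.e. 8^(-1) ≡ -2 ≡ 15 (mod 17).
Check: 8 × 15 = 120 ≡ 1 (mod 17)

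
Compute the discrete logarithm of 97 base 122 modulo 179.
57

Baby-step giant-step with step n = ⌈√179⌉ = 14.
Baby steps 122^j mod 179 (j:value) for j=0..13: 0:1, 1:122, 2:27, 3:72, 4:13, 5:154, 6:172, 7:41, 8:169, 9:33, 10:88, 11:175, 12:49, 13:71.
Giant-step multiplier: 122^(-14) ≡ 122^(178-14) = 122^164 ≡ 156 (mod 179).
Giant steps γ_i = 97·156^i mod 179: γ_0=97, γ_1=96, γ_2=119, γ_3=127, γ_4=122 (in table at j=1).
x = i·n + j = 4·14 + 1 = 57.
Check: 122^57 ≡ 97 (mod 179).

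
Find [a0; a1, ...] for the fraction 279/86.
[3; 4, 10, 2]

Euclidean algorithm steps:
279 = 3 × 86 + 21
86 = 4 × 21 + 2
21 = 10 × 2 + 1
2 = 2 × 1 + 0
Continued fraction: [3; 4, 10, 2]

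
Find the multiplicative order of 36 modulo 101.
5

101 is prime, so ord(36) divides φ(101) = 100.
Divisors of 100: 1, 2, 4, 5, 10, 20, 25, 50, 100.
Repeated squaring: 36^1 ≡ 36, 36^2 ≡ 84, 36^4 ≡ 87, 36^8 ≡ 95, 36^16 ≡ 36, 36^32 ≡ 84, 36^64 ≡ 87 (mod 101).
Test 36^d mod 101 for each divisor d in increasing order:
36^1 ≡ 36
36^2 ≡ 84
36^4 ≡ 87
36^5 = 36^4·36^1 ≡ 1  ← first divisor giving 1
The order is 5.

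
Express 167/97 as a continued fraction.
[1; 1, 2, 1, 1, 2, 5]

Euclidean algorithm steps:
167 = 1 × 97 + 70
97 = 1 × 70 + 27
70 = 2 × 27 + 16
27 = 1 × 16 + 11
16 = 1 × 11 + 5
11 = 2 × 5 + 1
5 = 5 × 1 + 0
Continued fraction: [1; 1, 2, 1, 1, 2, 5]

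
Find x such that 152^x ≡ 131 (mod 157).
11

Baby-step giant-step with step n = ⌈√157⌉ = 13.
Baby steps 152^j mod 157 (j:value) for j=0..12: 0:1, 1:152, 2:25, 3:32, 4:154, 5:15, 6:82, 7:61, 8:9, 9:112, 10:68, 11:131, 12:130.
h = 131 is already in the table at j=11, so x = 11.
Check: 152^11 ≡ 131 (mod 157).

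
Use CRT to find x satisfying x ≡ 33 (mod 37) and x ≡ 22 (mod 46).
1402

Using Chinese Remainder Theorem:
M = 37 × 46 = 1702
M1 = 46, M2 = 37
y1 = 46^(-1) mod 37 = 33
y2 = 37^(-1) mod 46 = 5
x = (33×46×33 + 22×37×5) mod 1702 = 1402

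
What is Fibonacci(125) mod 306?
203

Matrix identity: Q^n = [[F_(n+1), F_n], [F_n, F_(n-1)]] with Q = [[1,1],[1,0]].
n = 125 = 1111101₂. Square-and-multiply, entries mod 306:
Q^1 = [[1,1],[1,0]]
Q^3 = (Q^1)²·Q = [[3,2],[2,1]]
Q^7 = (Q^3)²·Q = [[21,13],[13,8]]
Q^15 = (Q^7)²·Q = [[69,304],[304,71]]
Q^31 = (Q^15)²·Q = [[201,175],[175,26]]
Q^62 = (Q^31)² = [[34,251],[251,89]]
Q^125 = (Q^62)²·Q = [[170,203],[203,273]]
F_125 mod 306 = Q^125[0][1] = 203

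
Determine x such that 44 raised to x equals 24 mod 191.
86

Baby-step giant-step with step n = ⌈√191⌉ = 14.
Baby steps 44^j mod 191 (j:value) for j=0..13: 0:1, 1:44, 2:26, 3:189, 4:103, 5:139, 6:4, 7:176, 8:104, 9:183, 10:30, 11:174, 12:16, 13:131.
Giant-step multiplier: 44^(-14) ≡ 44^(190-14) = 44^176 ≡ 118 (mod 191).
Giant steps γ_i = 24·118^i mod 191: γ_0=24, γ_1=158, γ_2=117, γ_3=54, γ_4=69, γ_5=120, γ_6=26 (in table at j=2).
x = i·n + j = 6·14 + 2 = 86.
Check: 44^86 ≡ 24 (mod 191).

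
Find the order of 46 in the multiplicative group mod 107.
106

107 is prime, so ord(46) divides φ(107) = 106.
Divisors of 106: 1, 2, 53, 106.
Repeated squaring: 46^1 ≡ 46, 46^2 ≡ 83, 46^4 ≡ 41, 46^8 ≡ 76, 46^16 ≡ 105, 46^32 ≡ 4, 46^64 ≡ 16 (mod 107).
Test 46^d mod 107 for each divisor d in increasing order:
46^1 ≡ 46
46^2 ≡ 83
46^53 = 46^32·46^16·46^4·46^1 ≡ 106
46^106 = 46^64·46^32·46^8·46^2 ≡ 1  ← first divisor giving 1
The order is 106.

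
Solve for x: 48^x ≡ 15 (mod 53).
8

Baby-step giant-step with step n = ⌈√53⌉ = 8.
Baby steps 48^j mod 53 (j:value) for j=0..7: 0:1, 1:48, 2:25, 3:34, 4:42, 5:2, 6:43, 7:50.
Giant-step multiplier: 48^(-8) ≡ 48^(52-8) = 48^44 ≡ 46 (mod 53).
Giant steps γ_i = 15·46^i mod 53: γ_0=15, γ_1=1 (in table at j=0).
x = i·n + j = 1·8 + 0 = 8.
Check: 48^8 ≡ 15 (mod 53).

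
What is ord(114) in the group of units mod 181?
15

181 is prime, so ord(114) divides φ(181) = 180.
Divisors of 180: 1, 2, 3, 4, 5, 6, 9, 10, 12, 15, 18, 20, 30, 36, 45, 60, 90, 180.
Repeated squaring: 114^1 ≡ 114, 114^2 ≡ 145, 114^4 ≡ 29, 114^8 ≡ 117, 114^16 ≡ 114, 114^32 ≡ 145, 114^64 ≡ 29, 114^128 ≡ 117 (mod 181).
Test 114^d mod 181 for each divisor d in increasing order:
114^1 ≡ 114
114^2 ≡ 145
114^3 = 114^2·114^1 ≡ 59
114^4 ≡ 29
114^5 = 114^4·114^1 ≡ 48
114^6 = 114^4·114^2 ≡ 42
114^9 = 114^8·114^1 ≡ 125
114^10 = 114^8·114^2 ≡ 132
114^12 = 114^8·114^4 ≡ 135
114^15 = 114^8·114^4·114^2·114^1 ≡ 1  ← first divisor giving 1
The order is 15.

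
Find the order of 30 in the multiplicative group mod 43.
42

43 is prime, so ord(30) divides φ(43) = 42.
Divisors of 42: 1, 2, 3, 6, 7, 14, 21, 42.
Repeated squaring: 30^1 ≡ 30, 30^2 ≡ 40, 30^4 ≡ 9, 30^8 ≡ 38, 30^16 ≡ 25, 30^32 ≡ 23 (mod 43).
Test 30^d mod 43 for each divisor d in increasing order:
30^1 ≡ 30
30^2 ≡ 40
30^3 = 30^2·30^1 ≡ 39
30^6 = 30^4·30^2 ≡ 16
30^7 = 30^4·30^2·30^1 ≡ 7
30^14 = 30^8·30^4·30^2 ≡ 6
30^21 = 30^16·30^4·30^1 ≡ 42
30^42 = 30^32·30^8·30^2 ≡ 1  ← first divisor giving 1
The order is 42.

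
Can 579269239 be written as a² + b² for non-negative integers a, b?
Not possible

Factorization: 579269239 = 101 × 179^3
By Fermat: n is sum of two squares iff every prime p ≡ 3 (mod 4) appears to even power.
Prime(s) ≡ 3 (mod 4) with odd exponent: [(179, 3)]
Therefore 579269239 cannot be expressed as a² + b².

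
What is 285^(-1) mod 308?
241

gcd(285, 308) = 1, so the inverse exists.
Extended Euclidean algorithm on (308, 285):
308 = 1 × 285 + 23  ⟹  23 = (1)·308 + (-1)·285
285 = 12 × 23 + 9  ⟹  9 = (-12)·308 + (13)·285
23 = 2 × 9 + 5  ⟹  5 = (25)·308 + (-27)·285
9 = 1 × 5 + 4  ⟹  4 = (-37)·308 + (40)·285
5 = 1 × 4 + 1  ⟹  1 = (62)·308 + (-67)·285
So (-67)·285 ≡ 1 (mod 308), i.e. 285^(-1) ≡ -67 ≡ 241 (mod 308).
Check: 285 × 241 = 68685 ≡ 1 (mod 308)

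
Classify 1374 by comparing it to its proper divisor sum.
abundant

Proper divisors of 1374: sum = 1 + 2 + 3 + 6 + 229 + 458 + 687 = 1386
Since 1386 > 1374, 1374 is abundant.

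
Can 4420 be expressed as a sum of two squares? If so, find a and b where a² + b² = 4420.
8² + 66² (a=8, b=66)

Factorization: 4420 = 2^2 × 5 × 13 × 17
By Fermat: n is sum of two squares iff every prime p ≡ 3 (mod 4) appears to even power.
All primes ≡ 3 (mod 4) appear to even power.
Search a = 0, 1, 2, … for 4420 - a² a perfect square: first hit at a = 8: 4420 - 64 = 4356 = 66².
4420 = 8² + 66² = 64 + 4356 ✓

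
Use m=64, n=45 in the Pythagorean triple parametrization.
(2071, 5760, 6121)

Euclid's formula: a = m² - n², b = 2mn, c = m² + n²
m = 64, n = 45
a = 64² - 45² = 4096 - 2025 = 2071
b = 2 × 64 × 45 = 5760
c = 64² + 45² = 4096 + 2025 = 6121
Verification: 2071² + 5760² = 4289041 + 33177600 = 37466641 = 6121² ✓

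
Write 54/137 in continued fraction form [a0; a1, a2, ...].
[0; 2, 1, 1, 6, 4]

Euclidean algorithm steps:
54 = 0 × 137 + 54
137 = 2 × 54 + 29
54 = 1 × 29 + 25
29 = 1 × 25 + 4
25 = 6 × 4 + 1
4 = 4 × 1 + 0
Continued fraction: [0; 2, 1, 1, 6, 4]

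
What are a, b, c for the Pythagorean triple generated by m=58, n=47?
(1155, 5452, 5573)

Euclid's formula: a = m² - n², b = 2mn, c = m² + n²
m = 58, n = 47
a = 58² - 47² = 3364 - 2209 = 1155
b = 2 × 58 × 47 = 5452
c = 58² + 47² = 3364 + 2209 = 5573
Verification: 1155² + 5452² = 1334025 + 29724304 = 31058329 = 5573² ✓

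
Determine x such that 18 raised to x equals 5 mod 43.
11

Baby-step giant-step with step n = ⌈√43⌉ = 7.
Baby steps 18^j mod 43 (j:value) for j=0..6: 0:1, 1:18, 2:23, 3:27, 4:13, 5:19, 6:41.
Giant-step multiplier: 18^(-7) ≡ 18^(42-7) = 18^35 ≡ 37 (mod 43).
Giant steps γ_i = 5·37^i mod 43: γ_0=5, γ_1=13 (in table at j=4).
x = i·n + j = 1·7 + 4 = 11.
Check: 18^11 ≡ 5 (mod 43).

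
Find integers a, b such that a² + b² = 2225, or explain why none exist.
4² + 47² (a=4, b=47)

Factorization: 2225 = 5^2 × 89
By Fermat: n is sum of two squares iff every prime p ≡ 3 (mod 4) appears to even power.
All primes ≡ 3 (mod 4) appear to even power.
Search a = 0, 1, 2, … for 2225 - a² a perfect square: first hit at a = 4: 2225 - 16 = 2209 = 47².
2225 = 4² + 47² = 16 + 2209 ✓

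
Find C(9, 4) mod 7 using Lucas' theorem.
0

Using Lucas' theorem:
Write n=9 and k=4 in base 7:
n in base 7: [1, 2]
k in base 7: [0, 4]
C(9,4) mod 7 = ∏ C(n_i, k_i) mod 7
Digit binomials (mod 7): C(1,0) = 1; C(2,4) = 0 (k_i > n_i)
Product: 1 × 0 = 0 ≡ 0 (mod 7)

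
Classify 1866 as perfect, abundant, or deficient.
abundant

Proper divisors of 1866: sum = 1 + 2 + 3 + 6 + 311 + 622 + 933 = 1878
Since 1878 > 1866, 1866 is abundant.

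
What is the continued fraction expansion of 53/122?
[0; 2, 3, 3, 5]

Euclidean algorithm steps:
53 = 0 × 122 + 53
122 = 2 × 53 + 16
53 = 3 × 16 + 5
16 = 3 × 5 + 1
5 = 5 × 1 + 0
Continued fraction: [0; 2, 3, 3, 5]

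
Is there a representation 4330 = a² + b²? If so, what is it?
19² + 63² (a=19, b=63)

Factorization: 4330 = 2 × 5 × 433
By Fermat: n is sum of two squares iff every prime p ≡ 3 (mod 4) appears to even power.
All primes ≡ 3 (mod 4) appear to even power.
Search a = 0, 1, 2, … for 4330 - a² a perfect square: first hit at a = 19: 4330 - 361 = 3969 = 63².
4330 = 19² + 63² = 361 + 3969 ✓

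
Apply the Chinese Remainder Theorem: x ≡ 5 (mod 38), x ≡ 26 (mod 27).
917

Using Chinese Remainder Theorem:
M = 38 × 27 = 1026
M1 = 27, M2 = 38
y1 = 27^(-1) mod 38 = 31
y2 = 38^(-1) mod 27 = 5
x = (5×27×31 + 26×38×5) mod 1026 = 917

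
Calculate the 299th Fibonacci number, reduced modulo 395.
391

Matrix identity: Q^n = [[F_(n+1), F_n], [F_n, F_(n-1)]] with Q = [[1,1],[1,0]].
n = 299 = 100101011₂. Square-and-multiply, entries mod 395:
Q^1 = [[1,1],[1,0]]
Q^2 = (Q^1)² = [[2,1],[1,1]]
Q^4 = (Q^2)² = [[5,3],[3,2]]
Q^9 = (Q^4)²·Q = [[55,34],[34,21]]
Q^18 = (Q^9)² = [[231,214],[214,17]]
Q^37 = (Q^18)²·Q = [[154,12],[12,142]]
Q^74 = (Q^37)² = [[160,392],[392,163]]
Q^149 = (Q^74)²·Q = [[150,329],[329,216]]
Q^299 = (Q^149)²·Q = [[330,391],[391,334]]
F_299 mod 395 = Q^299[0][1] = 391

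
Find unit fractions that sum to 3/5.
1/2 + 1/10

Greedy algorithm:
3/5: ceiling(5/3) = 2, use 1/2
1/10: ceiling(10/1) = 10, use 1/10
Result: 3/5 = 1/2 + 1/10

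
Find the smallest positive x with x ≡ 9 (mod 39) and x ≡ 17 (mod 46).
477

Using Chinese Remainder Theorem:
M = 39 × 46 = 1794
M1 = 46, M2 = 39
y1 = 46^(-1) mod 39 = 28
y2 = 39^(-1) mod 46 = 13
x = (9×46×28 + 17×39×13) mod 1794 = 477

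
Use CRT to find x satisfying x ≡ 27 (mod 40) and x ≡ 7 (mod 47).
947

Using Chinese Remainder Theorem:
M = 40 × 47 = 1880
M1 = 47, M2 = 40
y1 = 47^(-1) mod 40 = 23
y2 = 40^(-1) mod 47 = 20
x = (27×47×23 + 7×40×20) mod 1880 = 947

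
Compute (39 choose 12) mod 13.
0

Using Lucas' theorem:
Write n=39 and k=12 in base 13:
n in base 13: [3, 0]
k in base 13: [0, 12]
C(39,12) mod 13 = ∏ C(n_i, k_i) mod 13
Digit binomials (mod 13): C(3,0) = 1; C(0,12) = 0 (k_i > n_i)
Product: 1 × 0 = 0 ≡ 0 (mod 13)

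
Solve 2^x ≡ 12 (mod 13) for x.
6

Baby-step giant-step with step n = ⌈√13⌉ = 4.
Baby steps 2^j mod 13 (j:value) for j=0..3: 0:1, 1:2, 2:4, 3:8.
Giant-step multiplier: 2^(-4) ≡ 2^(12-4) = 2^8 ≡ 9 (mod 13).
Giant steps γ_i = 12·9^i mod 13: γ_0=12, γ_1=4 (in table at j=2).
x = i·n + j = 1·4 + 2 = 6.
Check: 2^6 ≡ 12 (mod 13).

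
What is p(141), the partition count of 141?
16670689208

p(n) counts ways to write n as a sum of positive integers (order ignored).
Euler's pentagonal recurrence: p(k) = p(k-1) + p(k-2) - p(k-5) - p(k-7) + p(k-12) + p(k-15) - ... (offsets j(3j∓1)/2, signs ++--, p(0)=1, p(<0)=0).
DP table for k = 0..140: p(0)=1, p(1)=1, p(2)=2, p(3)=3, p(4)=5, p(5)=7, p(6)=11, p(7)=15, p(8)=22, p(9)=30, p(10)=42, p(11)=56, p(12)=77, p(13)=101, p(14)=135, p(15)=176, p(16)=231, p(17)=297, p(18)=385, p(19)=490, p(20)=627, p(21)=792, p(22)=1002, p(23)=1255, p(24)=1575, p(25)=1958, p(26)=2436, p(27)=3010, p(28)=3718, p(29)=4565, p(30)=5604, p(31)=6842, p(32)=8349, p(33)=10143, p(34)=12310, p(35)=14883, p(36)=17977, p(37)=21637, p(38)=26015, p(39)=31185, p(40)=37338, p(41)=44583, p(42)=53174, p(43)=63261, p(44)=75175, p(45)=89134, p(46)=105558, p(47)=124754, p(48)=147273, p(49)=173525, p(50)=204226, p(51)=239943, p(52)=281589, p(53)=329931, p(54)=386155, p(55)=451276, p(56)=526823, p(57)=614154, p(58)=715220, p(59)=831820, p(60)=966467, p(61)=1121505, p(62)=1300156, p(63)=1505499, p(64)=1741630, p(65)=2012558, p(66)=2323520, p(67)=2679689, p(68)=3087735, p(69)=3554345, p(70)=4087968, p(71)=4697205, p(72)=5392783, p(73)=6185689, p(74)=7089500, p(75)=8118264, p(76)=9289091, p(77)=10619863, p(78)=12132164, p(79)=13848650, p(80)=15796476, p(81)=18004327, p(82)=20506255, p(83)=23338469, p(84)=26543660, p(85)=30167357, p(86)=34262962, p(87)=38887673, p(88)=44108109, p(89)=49995925, p(90)=56634173, p(91)=64112359, p(92)=72533807, p(93)=82010177, p(94)=92669720, p(95)=104651419, p(96)=118114304, p(97)=133230930, p(98)=150198136, p(99)=169229875, p(100)=190569292, p(101)=214481126, p(102)=241265379, p(103)=271248950, p(104)=304801365, p(105)=342325709, p(106)=384276336, p(107)=431149389, p(108)=483502844, p(109)=541946240, p(110)=607163746, p(111)=679903203, p(112)=761002156, p(113)=851376628, p(114)=952050665, p(115)=1064144451, p(116)=1188908248, p(117)=1327710076, p(118)=1482074143, p(119)=1653668665, p(120)=1844349560, p(121)=2056148051, p(122)=2291320912, p(123)=2552338241, p(124)=2841940500, p(125)=3163127352, p(126)=3519222692, p(127)=3913864295, p(128)=4351078600, p(129)=4835271870, p(130)=5371315400, p(131)=5964539504, p(132)=6620830889, p(133)=7346629512, p(134)=8149040695, p(135)=9035836076, p(136)=10015581680, p(137)=11097645016, p(138)=12292341831, p(139)=13610949895, p(140)=15065878135.
Final step: p(141) = p(140) + p(139) - p(136) - p(134) + p(129) + p(126) - p(119) - p(115) + p(106) + p(101) - p(90) - p(84) + p(71) + p(64) - p(49) - p(41) + p(24) + p(15)
= 15065878135 + 13610949895 - 10015581680 - 8149040695 + 4835271870 + 3519222692 - 1653668665 - 1064144451 + 384276336 + 214481126 - 56634173 - 26543660 + 4697205 + 1741630 - 173525 - 44583 + 1575 + 176
= 16670689208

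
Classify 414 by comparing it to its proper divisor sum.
abundant

Proper divisors of 414: sum = 1 + 2 + 3 + 6 + 9 + 18 + 23 + 46 + 69 + 138 + 207 = 522
Since 522 > 414, 414 is abundant.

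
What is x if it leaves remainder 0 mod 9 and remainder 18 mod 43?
18

Using Chinese Remainder Theorem:
M = 9 × 43 = 387
M1 = 43, M2 = 9
y1 = 43^(-1) mod 9 = 4
y2 = 9^(-1) mod 43 = 24
x = (0×43×4 + 18×9×24) mod 387 = 18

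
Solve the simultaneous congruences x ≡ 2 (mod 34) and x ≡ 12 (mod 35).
852

Using Chinese Remainder Theorem:
M = 34 × 35 = 1190
M1 = 35, M2 = 34
y1 = 35^(-1) mod 34 = 1
y2 = 34^(-1) mod 35 = 34
x = (2×35×1 + 12×34×34) mod 1190 = 852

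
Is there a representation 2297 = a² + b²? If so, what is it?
19² + 44² (a=19, b=44)

Factorization: 2297 = 2297
By Fermat: n is sum of two squares iff every prime p ≡ 3 (mod 4) appears to even power.
All primes ≡ 3 (mod 4) appear to even power.
Search a = 0, 1, 2, … for 2297 - a² a perfect square: first hit at a = 19: 2297 - 361 = 1936 = 44².
2297 = 19² + 44² = 361 + 1936 ✓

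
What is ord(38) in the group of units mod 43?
21

43 is prime, so ord(38) divides φ(43) = 42.
Divisors of 42: 1, 2, 3, 6, 7, 14, 21, 42.
Repeated squaring: 38^1 ≡ 38, 38^2 ≡ 25, 38^4 ≡ 23, 38^8 ≡ 13, 38^16 ≡ 40, 38^32 ≡ 9 (mod 43).
Test 38^d mod 43 for each divisor d in increasing order:
38^1 ≡ 38
38^2 ≡ 25
38^3 = 38^2·38^1 ≡ 4
38^6 = 38^4·38^2 ≡ 16
38^7 = 38^4·38^2·38^1 ≡ 6
38^14 = 38^8·38^4·38^2 ≡ 36
38^21 = 38^16·38^4·38^1 ≡ 1  ← first divisor giving 1
The order is 21.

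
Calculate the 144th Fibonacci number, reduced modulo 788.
228

Matrix identity: Q^n = [[F_(n+1), F_n], [F_n, F_(n-1)]] with Q = [[1,1],[1,0]].
n = 144 = 10010000₂. Square-and-multiply, entries mod 788:
Q^1 = [[1,1],[1,0]]
Q^2 = (Q^1)² = [[2,1],[1,1]]
Q^4 = (Q^2)² = [[5,3],[3,2]]
Q^9 = (Q^4)²·Q = [[55,34],[34,21]]
Q^18 = (Q^9)² = [[241,220],[220,21]]
Q^36 = (Q^18)² = [[101,116],[116,773]]
Q^72 = (Q^36)² = [[17,520],[520,285]]
Q^144 = (Q^72)² = [[405,228],[228,177]]
F_144 mod 788 = Q^144[0][1] = 228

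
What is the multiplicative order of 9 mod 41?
4

41 is prime, so ord(9) divides φ(41) = 40.
Divisors of 40: 1, 2, 4, 5, 8, 10, 20, 40.
Repeated squaring: 9^1 ≡ 9, 9^2 ≡ 40, 9^4 ≡ 1, 9^8 ≡ 1, 9^16 ≡ 1, 9^32 ≡ 1 (mod 41).
Test 9^d mod 41 for each divisor d in increasing order:
9^1 ≡ 9
9^2 ≡ 40
9^4 ≡ 1  ← first divisor giving 1
The order is 4.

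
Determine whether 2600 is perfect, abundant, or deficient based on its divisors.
abundant

Proper divisors of 2600: sum = 1 + 2 + 4 + 5 + 8 + 10 + 13 + 20 + ... + 325 + 520 + 650 + 1300 (23 divisors) = 3910
Since 3910 > 2600, 2600 is abundant.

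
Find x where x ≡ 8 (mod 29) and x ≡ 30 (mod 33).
327

Using Chinese Remainder Theorem:
M = 29 × 33 = 957
M1 = 33, M2 = 29
y1 = 33^(-1) mod 29 = 22
y2 = 29^(-1) mod 33 = 8
x = (8×33×22 + 30×29×8) mod 957 = 327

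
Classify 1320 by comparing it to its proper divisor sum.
abundant

Proper divisors of 1320: sum = 1 + 2 + 3 + 4 + 5 + 6 + 8 + 10 + ... + 264 + 330 + 440 + 660 (31 divisors) = 3000
Since 3000 > 1320, 1320 is abundant.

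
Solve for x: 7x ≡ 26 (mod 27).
x ≡ 23 (mod 27)

gcd(7, 27) = 1, which divides 26, so solutions exist.
Find 7^(-1) mod 27 by the extended Euclidean algorithm:
27 = 3 × 7 + 6  ⟹  6 = (1)·27 + (-3)·7
7 = 1 × 6 + 1  ⟹  1 = (-1)·27 + (4)·7
So (4)·7 ≡ 1 (mod 27), i.e. 7^(-1) ≡ 4 (mod 27).
x ≡ 4 × 26 = 104 ≡ 23 (mod 27).
Check: 7 × 23 = 161 ≡ 26 (mod 27).
Unique solution: x ≡ 23 (mod 27)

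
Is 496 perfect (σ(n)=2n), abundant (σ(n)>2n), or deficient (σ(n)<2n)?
perfect

Proper divisors of 496: sum = 1 + 2 + 4 + 8 + 16 + 31 + 62 + 124 + 248 = 496
Since 496 = 496, 496 is perfect.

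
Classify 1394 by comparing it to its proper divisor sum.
deficient

Proper divisors of 1394: sum = 1 + 2 + 17 + 34 + 41 + 82 + 697 = 874
Since 874 < 1394, 1394 is deficient.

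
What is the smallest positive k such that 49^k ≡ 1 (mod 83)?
41

83 is prime, so ord(49) divides φ(83) = 82.
Divisors of 82: 1, 2, 41, 82.
Repeated squaring: 49^1 ≡ 49, 49^2 ≡ 77, 49^4 ≡ 36, 49^8 ≡ 51, 49^16 ≡ 28, 49^32 ≡ 37, 49^64 ≡ 41 (mod 83).
Test 49^d mod 83 for each divisor d in increasing order:
49^1 ≡ 49
49^2 ≡ 77
49^41 = 49^32·49^8·49^1 ≡ 1  ← first divisor giving 1
The order is 41.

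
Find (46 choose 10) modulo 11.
0

Using Lucas' theorem:
Write n=46 and k=10 in base 11:
n in base 11: [4, 2]
k in base 11: [0, 10]
C(46,10) mod 11 = ∏ C(n_i, k_i) mod 11
Digit binomials (mod 11): C(4,0) = 1; C(2,10) = 0 (k_i > n_i)
Product: 1 × 0 = 0 ≡ 0 (mod 11)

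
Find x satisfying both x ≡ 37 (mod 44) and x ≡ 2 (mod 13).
301

Using Chinese Remainder Theorem:
M = 44 × 13 = 572
M1 = 13, M2 = 44
y1 = 13^(-1) mod 44 = 17
y2 = 44^(-1) mod 13 = 8
x = (37×13×17 + 2×44×8) mod 572 = 301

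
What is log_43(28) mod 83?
14

Baby-step giant-step with step n = ⌈√83⌉ = 10.
Baby steps 43^j mod 83 (j:value) for j=0..9: 0:1, 1:43, 2:23, 3:76, 4:31, 5:5, 6:49, 7:32, 8:48, 9:72.
Giant-step multiplier: 43^(-10) ≡ 43^(82-10) = 43^72 ≡ 10 (mod 83).
Giant steps γ_i = 28·10^i mod 83: γ_0=28, γ_1=31 (in table at j=4).
x = i·n + j = 1·10 + 4 = 14.
Check: 43^14 ≡ 28 (mod 83).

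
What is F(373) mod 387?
368

Matrix identity: Q^n = [[F_(n+1), F_n], [F_n, F_(n-1)]] with Q = [[1,1],[1,0]].
n = 373 = 101110101₂. Square-and-multiply, entries mod 387:
Q^1 = [[1,1],[1,0]]
Q^2 = (Q^1)² = [[2,1],[1,1]]
Q^5 = (Q^2)²·Q = [[8,5],[5,3]]
Q^11 = (Q^5)²·Q = [[144,89],[89,55]]
Q^23 = (Q^11)²·Q = [[315,19],[19,296]]
Q^46 = (Q^23)² = [[127,386],[386,128]]
Q^93 = (Q^46)²·Q = [[8,263],[263,132]]
Q^186 = (Q^93)² = [[347,55],[55,292]]
Q^373 = (Q^186)²·Q = [[296,368],[368,315]]
F_373 mod 387 = Q^373[0][1] = 368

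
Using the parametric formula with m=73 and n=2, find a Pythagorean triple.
(5325, 292, 5333)

Euclid's formula: a = m² - n², b = 2mn, c = m² + n²
m = 73, n = 2
a = 73² - 2² = 5329 - 4 = 5325
b = 2 × 73 × 2 = 292
c = 73² + 2² = 5329 + 4 = 5333
Verification: 5325² + 292² = 28355625 + 85264 = 28440889 = 5333² ✓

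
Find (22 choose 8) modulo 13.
9

Using Lucas' theorem:
Write n=22 and k=8 in base 13:
n in base 13: [1, 9]
k in base 13: [0, 8]
C(22,8) mod 13 = ∏ C(n_i, k_i) mod 13
Digit binomials (mod 13): C(1,0) = 1; C(9,8) = 9
Product: 1 × 9 = 9 ≡ 9 (mod 13)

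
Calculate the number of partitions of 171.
301384802048

p(n) counts ways to write n as a sum of positive integers (order ignored).
Euler's pentagonal recurrence: p(k) = p(k-1) + p(k-2) - p(k-5) - p(k-7) + p(k-12) + p(k-15) - ... (offsets j(3j∓1)/2, signs ++--, p(0)=1, p(<0)=0).
DP table for k = 0..170: p(0)=1, p(1)=1, p(2)=2, p(3)=3, p(4)=5, p(5)=7, p(6)=11, p(7)=15, p(8)=22, p(9)=30, p(10)=42, p(11)=56, p(12)=77, p(13)=101, p(14)=135, p(15)=176, p(16)=231, p(17)=297, p(18)=385, p(19)=490, p(20)=627, p(21)=792, p(22)=1002, p(23)=1255, p(24)=1575, p(25)=1958, p(26)=2436, p(27)=3010, p(28)=3718, p(29)=4565, p(30)=5604, p(31)=6842, p(32)=8349, p(33)=10143, p(34)=12310, p(35)=14883, p(36)=17977, p(37)=21637, p(38)=26015, p(39)=31185, p(40)=37338, p(41)=44583, p(42)=53174, p(43)=63261, p(44)=75175, p(45)=89134, p(46)=105558, p(47)=124754, p(48)=147273, p(49)=173525, p(50)=204226, p(51)=239943, p(52)=281589, p(53)=329931, p(54)=386155, p(55)=451276, p(56)=526823, p(57)=614154, p(58)=715220, p(59)=831820, p(60)=966467, p(61)=1121505, p(62)=1300156, p(63)=1505499, p(64)=1741630, p(65)=2012558, p(66)=2323520, p(67)=2679689, p(68)=3087735, p(69)=3554345, p(70)=4087968, p(71)=4697205, p(72)=5392783, p(73)=6185689, p(74)=7089500, p(75)=8118264, p(76)=9289091, p(77)=10619863, p(78)=12132164, p(79)=13848650, p(80)=15796476, p(81)=18004327, p(82)=20506255, p(83)=23338469, p(84)=26543660, p(85)=30167357, p(86)=34262962, p(87)=38887673, p(88)=44108109, p(89)=49995925, p(90)=56634173, p(91)=64112359, p(92)=72533807, p(93)=82010177, p(94)=92669720, p(95)=104651419, p(96)=118114304, p(97)=133230930, p(98)=150198136, p(99)=169229875, p(100)=190569292, p(101)=214481126, p(102)=241265379, p(103)=271248950, p(104)=304801365, p(105)=342325709, p(106)=384276336, p(107)=431149389, p(108)=483502844, p(109)=541946240, p(110)=607163746, p(111)=679903203, p(112)=761002156, p(113)=851376628, p(114)=952050665, p(115)=1064144451, p(116)=1188908248, p(117)=1327710076, p(118)=1482074143, p(119)=1653668665, p(120)=1844349560, p(121)=2056148051, p(122)=2291320912, p(123)=2552338241, p(124)=2841940500, p(125)=3163127352, p(126)=3519222692, p(127)=3913864295, p(128)=4351078600, p(129)=4835271870, p(130)=5371315400, p(131)=5964539504, p(132)=6620830889, p(133)=7346629512, p(134)=8149040695, p(135)=9035836076, p(136)=10015581680, p(137)=11097645016, p(138)=12292341831, p(139)=13610949895, p(140)=15065878135, p(141)=16670689208, p(142)=18440293320, p(143)=20390982757, p(144)=22540654445, p(145)=24908858009, p(146)=27517052599, p(147)=30388671978, p(148)=33549419497, p(149)=37027355200, p(150)=40853235313, p(151)=45060624582, p(152)=49686288421, p(153)=54770336324, p(154)=60356673280, p(155)=66493182097, p(156)=73232243759, p(157)=80630964769, p(158)=88751778802, p(159)=97662728555, p(160)=107438159466, p(161)=118159068427, p(162)=129913904637, p(163)=142798995930, p(164)=156919475295, p(165)=172389800255, p(166)=189334822579, p(167)=207890420102, p(168)=228204732751, p(169)=250438925115, p(170)=274768617130.
Final step: p(171) = p(170) + p(169) - p(166) - p(164) + p(159) + p(156) - p(149) - p(145) + p(136) + p(131) - p(120) - p(114) + p(101) + p(94) - p(79) - p(71) + p(54) + p(45) - p(26) - p(16)
= 274768617130 + 250438925115 - 189334822579 - 156919475295 + 97662728555 + 73232243759 - 37027355200 - 24908858009 + 10015581680 + 5964539504 - 1844349560 - 952050665 + 214481126 + 92669720 - 13848650 - 4697205 + 386155 + 89134 - 2436 - 231
= 301384802048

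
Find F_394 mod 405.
82

Matrix identity: Q^n = [[F_(n+1), F_n], [F_n, F_(n-1)]] with Q = [[1,1],[1,0]].
n = 394 = 110001010₂. Square-and-multiply, entries mod 405:
Q^1 = [[1,1],[1,0]]
Q^3 = (Q^1)²·Q = [[3,2],[2,1]]
Q^6 = (Q^3)² = [[13,8],[8,5]]
Q^12 = (Q^6)² = [[233,144],[144,89]]
Q^24 = (Q^12)² = [[100,198],[198,307]]
Q^49 = (Q^24)²·Q = [[190,199],[199,396]]
Q^98 = (Q^49)² = [[371,379],[379,397]]
Q^197 = (Q^98)²·Q = [[89,212],[212,282]]
Q^394 = (Q^197)² = [[215,82],[82,133]]
F_394 mod 405 = Q^394[0][1] = 82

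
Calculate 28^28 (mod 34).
30

Repeated squaring. Binary of 28 = 11100.
28^1 ≡ 28 (mod 34); 28^2 ≡ 2 (mod 34); 28^4 ≡ 4 (mod 34); 28^8 ≡ 16 (mod 34); 28^16 ≡ 18 (mod 34)
28^28 = 28^4 × 28^8 × 28^16 ≡ 30 (mod 34)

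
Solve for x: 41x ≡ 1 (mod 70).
41

gcd(41, 70) = 1, so the inverse exists.
Extended Euclidean algorithm on (70, 41):
70 = 1 × 41 + 29  ⟹  29 = (1)·70 + (-1)·41
41 = 1 × 29 + 12  ⟹  12 = (-1)·70 + (2)·41
29 = 2 × 12 + 5  ⟹  5 = (3)·70 + (-5)·41
12 = 2 × 5 + 2  ⟹  2 = (-7)·70 + (12)·41
5 = 2 × 2 + 1  ⟹  1 = (17)·70 + (-29)·41
So (-29)·41 ≡ 1 (mod 70), i.e. 41^(-1) ≡ -29 ≡ 41 (mod 70).
Check: 41 × 41 = 1681 ≡ 1 (mod 70)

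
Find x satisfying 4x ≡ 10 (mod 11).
x ≡ 8 (mod 11)

gcd(4, 11) = 1, which divides 10, so solutions exist.
Find 4^(-1) mod 11 by the extended Euclidean algorithm:
11 = 2 × 4 + 3  ⟹  3 = (1)·11 + (-2)·4
4 = 1 × 3 + 1  ⟹  1 = (-1)·11 + (3)·4
So (3)·4 ≡ 1 (mod 11), i.e. 4^(-1) ≡ 3 (mod 11).
x ≡ 3 × 10 = 30 ≡ 8 (mod 11).
Check: 4 × 8 = 32 ≡ 10 (mod 11).
Unique solution: x ≡ 8 (mod 11)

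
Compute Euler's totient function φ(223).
222

223 = 223
φ(n) = n × ∏(1 - 1/p) for each prime p dividing n
φ(223) = 223 × (1 - 1/223) = 222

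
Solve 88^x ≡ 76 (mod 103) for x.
96

Baby-step giant-step with step n = ⌈√103⌉ = 11.
Baby steps 88^j mod 103 (j:value) for j=0..10: 0:1, 1:88, 2:19, 3:24, 4:52, 5:44, 6:61, 7:12, 8:26, 9:22, 10:82.
Giant-step multiplier: 88^(-11) ≡ 88^(102-11) = 88^91 ≡ 86 (mod 103).
Giant steps γ_i = 76·86^i mod 103: γ_0=76, γ_1=47, γ_2=25, γ_3=90, γ_4=15, γ_5=54, γ_6=9, γ_7=53, γ_8=26 (in table at j=8).
x = i·n + j = 8·11 + 8 = 96.
Check: 88^96 ≡ 76 (mod 103).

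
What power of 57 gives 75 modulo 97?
24

Baby-step giant-step with step n = ⌈√97⌉ = 10.
Baby steps 57^j mod 97 (j:value) for j=0..9: 0:1, 1:57, 2:48, 3:20, 4:73, 5:87, 6:12, 7:5, 8:91, 9:46.
Giant-step multiplier: 57^(-10) ≡ 57^(96-10) = 57^86 ≡ 65 (mod 97).
Giant steps γ_i = 75·65^i mod 97: γ_0=75, γ_1=25, γ_2=73 (in table at j=4).
x = i·n + j = 2·10 + 4 = 24.
Check: 57^24 ≡ 75 (mod 97).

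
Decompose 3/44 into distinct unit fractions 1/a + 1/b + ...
1/15 + 1/660

Greedy algorithm:
3/44: ceiling(44/3) = 15, use 1/15
1/660: ceiling(660/1) = 660, use 1/660
Result: 3/44 = 1/15 + 1/660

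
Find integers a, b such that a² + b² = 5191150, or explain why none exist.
Not possible

Factorization: 5191150 = 2 × 5^2 × 47^3
By Fermat: n is sum of two squares iff every prime p ≡ 3 (mod 4) appears to even power.
Prime(s) ≡ 3 (mod 4) with odd exponent: [(47, 3)]
Therefore 5191150 cannot be expressed as a² + b².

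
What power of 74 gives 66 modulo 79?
71

Baby-step giant-step with step n = ⌈√79⌉ = 9.
Baby steps 74^j mod 79 (j:value) for j=0..8: 0:1, 1:74, 2:25, 3:33, 4:72, 5:35, 6:62, 7:6, 8:49.
Giant-step multiplier: 74^(-9) ≡ 74^(78-9) = 74^69 ≡ 69 (mod 79).
Giant steps γ_i = 66·69^i mod 79: γ_0=66, γ_1=51, γ_2=43, γ_3=44, γ_4=34, γ_5=55, γ_6=3, γ_7=49 (in table at j=8).
x = i·n + j = 7·9 + 8 = 71.
Check: 74^71 ≡ 66 (mod 79).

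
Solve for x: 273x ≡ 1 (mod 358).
219

gcd(273, 358) = 1, so the inverse exists.
Extended Euclidean algorithm on (358, 273):
358 = 1 × 273 + 85  ⟹  85 = (1)·358 + (-1)·273
273 = 3 × 85 + 18  ⟹  18 = (-3)·358 + (4)·273
85 = 4 × 18 + 13  ⟹  13 = (13)·358 + (-17)·273
18 = 1 × 13 + 5  ⟹  5 = (-16)·358 + (21)·273
13 = 2 × 5 + 3  ⟹  3 = (45)·358 + (-59)·273
5 = 1 × 3 + 2  ⟹  2 = (-61)·358 + (80)·273
3 = 1 × 2 + 1  ⟹  1 = (106)·358 + (-139)·273
So (-139)·273 ≡ 1 (mod 358), i.e. 273^(-1) ≡ -139 ≡ 219 (mod 358).
Check: 273 × 219 = 59787 ≡ 1 (mod 358)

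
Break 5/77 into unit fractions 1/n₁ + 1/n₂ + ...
1/16 + 1/411 + 1/506352

Greedy algorithm:
5/77: ceiling(77/5) = 16, use 1/16
3/1232: ceiling(1232/3) = 411, use 1/411
1/506352: ceiling(506352/1) = 506352, use 1/506352
Result: 5/77 = 1/16 + 1/411 + 1/506352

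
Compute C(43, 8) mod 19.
0

Using Lucas' theorem:
Write n=43 and k=8 in base 19:
n in base 19: [2, 5]
k in base 19: [0, 8]
C(43,8) mod 19 = ∏ C(n_i, k_i) mod 19
Digit binomials (mod 19): C(2,0) = 1; C(5,8) = 0 (k_i > n_i)
Product: 1 × 0 = 0 ≡ 0 (mod 19)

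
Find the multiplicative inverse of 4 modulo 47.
12

gcd(4, 47) = 1, so the inverse exists.
Extended Euclidean algorithm on (47, 4):
47 = 11 × 4 + 3  ⟹  3 = (1)·47 + (-11)·4
4 = 1 × 3 + 1  ⟹  1 = (-1)·47 + (12)·4
So (12)·4 ≡ 1 (mod 47), i.e. 4^(-1) ≡ 12 (mod 47).
Check: 4 × 12 = 48 ≡ 1 (mod 47)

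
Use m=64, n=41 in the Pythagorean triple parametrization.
(2415, 5248, 5777)

Euclid's formula: a = m² - n², b = 2mn, c = m² + n²
m = 64, n = 41
a = 64² - 41² = 4096 - 1681 = 2415
b = 2 × 64 × 41 = 5248
c = 64² + 41² = 4096 + 1681 = 5777
Verification: 2415² + 5248² = 5832225 + 27541504 = 33373729 = 5777² ✓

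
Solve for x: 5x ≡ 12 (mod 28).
x ≡ 8 (mod 28)

gcd(5, 28) = 1, which divides 12, so solutions exist.
Find 5^(-1) mod 28 by the extended Euclidean algorithm:
28 = 5 × 5 + 3  ⟹  3 = (1)·28 + (-5)·5
5 = 1 × 3 + 2  ⟹  2 = (-1)·28 + (6)·5
3 = 1 × 2 + 1  ⟹  1 = (2)·28 + (-11)·5
So (-11)·5 ≡ 1 (mod 28), i.e. 5^(-1) ≡ -11 ≡ 17 (mod 28).
x ≡ 17 × 12 = 204 ≡ 8 (mod 28).
Check: 5 × 8 = 40 ≡ 12 (mod 28).
Unique solution: x ≡ 8 (mod 28)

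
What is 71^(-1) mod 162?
89

gcd(71, 162) = 1, so the inverse exists.
Extended Euclidean algorithm on (162, 71):
162 = 2 × 71 + 20  ⟹  20 = (1)·162 + (-2)·71
71 = 3 × 20 + 11  ⟹  11 = (-3)·162 + (7)·71
20 = 1 × 11 + 9  ⟹  9 = (4)·162 + (-9)·71
11 = 1 × 9 + 2  ⟹  2 = (-7)·162 + (16)·71
9 = 4 × 2 + 1  ⟹  1 = (32)·162 + (-73)·71
So (-73)·71 ≡ 1 (mod 162), i.e. 71^(-1) ≡ -73 ≡ 89 (mod 162).
Check: 71 × 89 = 6319 ≡ 1 (mod 162)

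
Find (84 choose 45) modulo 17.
11

Using Lucas' theorem:
Write n=84 and k=45 in base 17:
n in base 17: [4, 16]
k in base 17: [2, 11]
C(84,45) mod 17 = ∏ C(n_i, k_i) mod 17
Digit binomials (mod 17): C(4,2) = 6; C(16,11) = 4368 ≡ 16
Product: 6 × 16 = 96 ≡ 11 (mod 17)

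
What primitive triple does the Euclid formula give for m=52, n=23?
(2175, 2392, 3233)

Euclid's formula: a = m² - n², b = 2mn, c = m² + n²
m = 52, n = 23
a = 52² - 23² = 2704 - 529 = 2175
b = 2 × 52 × 23 = 2392
c = 52² + 23² = 2704 + 529 = 3233
Verification: 2175² + 2392² = 4730625 + 5721664 = 10452289 = 3233² ✓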